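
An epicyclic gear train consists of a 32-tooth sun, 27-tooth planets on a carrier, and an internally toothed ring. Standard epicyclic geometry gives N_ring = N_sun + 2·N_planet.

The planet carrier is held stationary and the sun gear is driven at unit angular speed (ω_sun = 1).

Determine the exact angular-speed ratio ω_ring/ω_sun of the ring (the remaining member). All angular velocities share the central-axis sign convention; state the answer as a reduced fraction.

N_ring = 32 + 2·27 = 86
32(ω_s−ω_c) = −86(ω_r−ω_c),  ω_c=0, ω_s=1
ω_r = 0 − (32/86)(1−0) = -16/43
ω_r/ω_s = -16/43

-16/43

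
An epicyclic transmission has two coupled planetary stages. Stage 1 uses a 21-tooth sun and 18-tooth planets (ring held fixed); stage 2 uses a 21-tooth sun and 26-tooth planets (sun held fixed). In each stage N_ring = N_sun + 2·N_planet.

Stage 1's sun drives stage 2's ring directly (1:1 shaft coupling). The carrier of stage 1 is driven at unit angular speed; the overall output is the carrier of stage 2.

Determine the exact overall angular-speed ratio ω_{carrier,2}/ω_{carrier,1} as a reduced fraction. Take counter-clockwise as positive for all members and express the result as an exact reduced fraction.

Stage 1: N_ring = 21 + 2·18 = 57
Stage 1: 21(ω_s−ω_c) = −57(ω_r−ω_c),  ω_r=0, ω_c=1
Stage 1: ω_s = 1 − (57/21)(0−1) = 26/7
  ⇒ ω_s¹/ω_c¹ = 26/7
Stage 2: N_ring = 21 + 2·26 = 73
Stage 2: 21(ω_s−ω_c) = −73(ω_r−ω_c),  ω_s=0, ω_r=1
Stage 2: 21(0−ω_c) = −73(1−ω_c)  ⇒  94ω_c = 73  ⇒  ω_c = 73/94
  ⇒ ω_c²/ω_r² = 73/94
Coupling ω_r² = ω_s¹ ⇒ overall = 26/7 × 73/94 = 949/329

949/329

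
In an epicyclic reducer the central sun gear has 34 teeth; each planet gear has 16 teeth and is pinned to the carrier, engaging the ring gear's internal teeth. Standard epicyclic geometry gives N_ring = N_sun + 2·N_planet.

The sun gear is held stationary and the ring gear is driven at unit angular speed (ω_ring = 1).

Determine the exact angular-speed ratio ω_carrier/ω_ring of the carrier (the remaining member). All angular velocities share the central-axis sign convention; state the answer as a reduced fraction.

N_ring = 34 + 2·16 = 66
34(ω_s−ω_c) = −66(ω_r−ω_c),  ω_s=0, ω_r=1
34(0−ω_c) = −66(1−ω_c)  ⇒  100ω_c = 66  ⇒  ω_c = 33/50
ω_c/ω_r = 33/50

33/50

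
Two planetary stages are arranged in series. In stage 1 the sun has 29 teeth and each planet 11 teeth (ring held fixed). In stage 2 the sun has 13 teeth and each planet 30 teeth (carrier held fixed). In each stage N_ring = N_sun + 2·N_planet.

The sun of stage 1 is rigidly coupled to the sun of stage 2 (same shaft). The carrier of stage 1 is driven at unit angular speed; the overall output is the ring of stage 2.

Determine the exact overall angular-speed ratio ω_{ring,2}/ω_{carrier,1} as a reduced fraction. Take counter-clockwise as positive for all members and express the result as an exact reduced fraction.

-1040/2117

Stage 1: N_ring = 29 + 2·11 = 51
Stage 1: 29(ω_s−ω_c) = −51(ω_r−ω_c),  ω_r=0, ω_c=1
Stage 1: ω_s = 1 − (51/29)(0−1) = 80/29
  ⇒ ω_s¹/ω_c¹ = 80/29
Stage 2: N_ring = 13 + 2·30 = 73
Stage 2: 13(ω_s−ω_c) = −73(ω_r−ω_c),  ω_c=0, ω_s=1
Stage 2: ω_r = 0 − (13/73)(1−0) = -13/73
  ⇒ ω_r²/ω_s² = -13/73
Coupling ω_s² = ω_s¹ ⇒ overall = 80/29 × -13/73 = -1040/2117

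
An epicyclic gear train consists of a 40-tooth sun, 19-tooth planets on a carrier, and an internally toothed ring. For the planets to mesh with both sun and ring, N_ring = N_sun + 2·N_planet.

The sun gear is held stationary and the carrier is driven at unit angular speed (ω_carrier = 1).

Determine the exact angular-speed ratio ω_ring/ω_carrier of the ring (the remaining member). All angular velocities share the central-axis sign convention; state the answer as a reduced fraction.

59/39

N_ring = 40 + 2·19 = 78
40(ω_s−ω_c) = −78(ω_r−ω_c),  ω_s=0, ω_c=1
ω_r = 1 − (40/78)(0−1) = 59/39
ω_r/ω_c = 59/39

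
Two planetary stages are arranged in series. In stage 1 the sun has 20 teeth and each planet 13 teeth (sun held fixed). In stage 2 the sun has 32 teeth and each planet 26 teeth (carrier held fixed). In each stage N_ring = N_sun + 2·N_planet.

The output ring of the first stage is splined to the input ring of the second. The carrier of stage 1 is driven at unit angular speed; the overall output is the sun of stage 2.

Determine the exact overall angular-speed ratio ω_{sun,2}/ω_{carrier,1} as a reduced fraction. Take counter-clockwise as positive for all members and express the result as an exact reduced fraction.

Stage 1: N_ring = 20 + 2·13 = 46
Stage 1: 20(ω_s−ω_c) = −46(ω_r−ω_c),  ω_s=0, ω_c=1
Stage 1: ω_r = 1 − (20/46)(0−1) = 33/23
  ⇒ ω_r¹/ω_c¹ = 33/23
Stage 2: N_ring = 32 + 2·26 = 84
Stage 2: 32(ω_s−ω_c) = −84(ω_r−ω_c),  ω_c=0, ω_r=1
Stage 2: ω_s = 0 − (84/32)(1−0) = -21/8
  ⇒ ω_s²/ω_r² = -21/8
Coupling ω_r² = ω_r¹ ⇒ overall = 33/23 × -21/8 = -693/184

-693/184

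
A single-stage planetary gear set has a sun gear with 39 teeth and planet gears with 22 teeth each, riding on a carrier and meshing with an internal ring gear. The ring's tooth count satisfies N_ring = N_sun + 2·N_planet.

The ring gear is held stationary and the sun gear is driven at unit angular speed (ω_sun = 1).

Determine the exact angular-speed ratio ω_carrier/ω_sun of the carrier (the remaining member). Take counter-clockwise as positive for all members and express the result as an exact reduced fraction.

N_ring = 39 + 2·22 = 83
39(ω_s−ω_c) = −83(ω_r−ω_c),  ω_r=0, ω_s=1
39(1−ω_c) = −83(0−ω_c)  ⇒  122ω_c = 39  ⇒  ω_c = 39/122
ω_c/ω_s = 39/122

39/122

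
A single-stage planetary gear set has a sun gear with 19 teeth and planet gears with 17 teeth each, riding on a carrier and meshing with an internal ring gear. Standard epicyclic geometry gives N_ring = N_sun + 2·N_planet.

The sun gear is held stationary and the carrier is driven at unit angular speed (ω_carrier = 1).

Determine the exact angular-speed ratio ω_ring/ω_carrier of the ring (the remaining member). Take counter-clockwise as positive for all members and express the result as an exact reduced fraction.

N_ring = 19 + 2·17 = 53
19(ω_s−ω_c) = −53(ω_r−ω_c),  ω_s=0, ω_c=1
ω_r = 1 − (19/53)(0−1) = 72/53
ω_r/ω_c = 72/53

72/53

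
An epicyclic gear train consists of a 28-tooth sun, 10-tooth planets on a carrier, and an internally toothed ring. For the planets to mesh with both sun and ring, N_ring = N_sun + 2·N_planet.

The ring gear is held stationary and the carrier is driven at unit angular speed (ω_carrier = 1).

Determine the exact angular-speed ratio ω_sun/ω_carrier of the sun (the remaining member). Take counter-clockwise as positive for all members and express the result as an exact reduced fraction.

19/7

N_ring = 28 + 2·10 = 48
28(ω_s−ω_c) = −48(ω_r−ω_c),  ω_r=0, ω_c=1
ω_s = 1 − (48/28)(0−1) = 19/7
ω_s/ω_c = 19/7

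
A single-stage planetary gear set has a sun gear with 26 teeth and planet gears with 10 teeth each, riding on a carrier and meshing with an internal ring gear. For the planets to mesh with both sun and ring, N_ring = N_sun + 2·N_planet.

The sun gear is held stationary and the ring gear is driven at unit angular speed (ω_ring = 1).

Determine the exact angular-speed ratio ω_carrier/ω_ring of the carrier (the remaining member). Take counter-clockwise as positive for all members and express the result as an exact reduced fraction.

23/36

N_ring = 26 + 2·10 = 46
26(ω_s−ω_c) = −46(ω_r−ω_c),  ω_s=0, ω_r=1
26(0−ω_c) = −46(1−ω_c)  ⇒  72ω_c = 46  ⇒  ω_c = 23/36
ω_c/ω_r = 23/36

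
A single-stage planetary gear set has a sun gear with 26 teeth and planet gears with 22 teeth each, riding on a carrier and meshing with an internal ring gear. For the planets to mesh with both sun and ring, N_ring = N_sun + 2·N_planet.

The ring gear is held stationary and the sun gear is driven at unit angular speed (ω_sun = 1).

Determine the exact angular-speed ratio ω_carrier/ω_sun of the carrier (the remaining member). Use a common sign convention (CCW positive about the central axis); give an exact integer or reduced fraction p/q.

N_ring = 26 + 2·22 = 70
26(ω_s−ω_c) = −70(ω_r−ω_c),  ω_r=0, ω_s=1
26(1−ω_c) = −70(0−ω_c)  ⇒  96ω_c = 26  ⇒  ω_c = 13/48
ω_c/ω_s = 13/48

13/48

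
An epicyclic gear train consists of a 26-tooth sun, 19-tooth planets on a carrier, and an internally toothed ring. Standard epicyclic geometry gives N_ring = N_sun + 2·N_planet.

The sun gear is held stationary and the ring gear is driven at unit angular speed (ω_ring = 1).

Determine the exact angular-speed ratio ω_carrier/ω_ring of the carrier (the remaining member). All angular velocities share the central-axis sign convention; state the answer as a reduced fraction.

32/45

N_ring = 26 + 2·19 = 64
26(ω_s−ω_c) = −64(ω_r−ω_c),  ω_s=0, ω_r=1
26(0−ω_c) = −64(1−ω_c)  ⇒  90ω_c = 64  ⇒  ω_c = 32/45
ω_c/ω_r = 32/45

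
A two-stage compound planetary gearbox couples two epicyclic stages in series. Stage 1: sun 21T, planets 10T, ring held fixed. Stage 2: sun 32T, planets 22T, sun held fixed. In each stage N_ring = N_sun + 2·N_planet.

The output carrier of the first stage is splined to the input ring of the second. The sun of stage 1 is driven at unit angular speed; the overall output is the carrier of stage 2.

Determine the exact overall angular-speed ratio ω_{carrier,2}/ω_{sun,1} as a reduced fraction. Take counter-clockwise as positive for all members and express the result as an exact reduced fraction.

133/558

Stage 1: N_ring = 21 + 2·10 = 41
Stage 1: 21(ω_s−ω_c) = −41(ω_r−ω_c),  ω_r=0, ω_s=1
Stage 1: 21(1−ω_c) = −41(0−ω_c)  ⇒  62ω_c = 21  ⇒  ω_c = 21/62
  ⇒ ω_c¹/ω_s¹ = 21/62
Stage 2: N_ring = 32 + 2·22 = 76
Stage 2: 32(ω_s−ω_c) = −76(ω_r−ω_c),  ω_s=0, ω_r=1
Stage 2: 32(0−ω_c) = −76(1−ω_c)  ⇒  108ω_c = 76  ⇒  ω_c = 19/27
  ⇒ ω_c²/ω_r² = 19/27
Coupling ω_r² = ω_c¹ ⇒ overall = 21/62 × 19/27 = 133/558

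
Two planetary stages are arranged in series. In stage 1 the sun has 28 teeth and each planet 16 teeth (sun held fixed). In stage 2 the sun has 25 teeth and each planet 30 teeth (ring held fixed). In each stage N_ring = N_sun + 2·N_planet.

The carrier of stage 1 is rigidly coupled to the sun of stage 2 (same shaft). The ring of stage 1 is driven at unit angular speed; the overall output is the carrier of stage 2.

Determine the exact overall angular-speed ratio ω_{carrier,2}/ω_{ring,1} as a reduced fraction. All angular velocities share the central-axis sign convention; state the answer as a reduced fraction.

Stage 1: N_ring = 28 + 2·16 = 60
Stage 1: 28(ω_s−ω_c) = −60(ω_r−ω_c),  ω_s=0, ω_r=1
Stage 1: 28(0−ω_c) = −60(1−ω_c)  ⇒  88ω_c = 60  ⇒  ω_c = 15/22
  ⇒ ω_c¹/ω_r¹ = 15/22
Stage 2: N_ring = 25 + 2·30 = 85
Stage 2: 25(ω_s−ω_c) = −85(ω_r−ω_c),  ω_r=0, ω_s=1
Stage 2: 25(1−ω_c) = −85(0−ω_c)  ⇒  110ω_c = 25  ⇒  ω_c = 5/22
  ⇒ ω_c²/ω_s² = 5/22
Coupling ω_s² = ω_c¹ ⇒ overall = 15/22 × 5/22 = 75/484

75/484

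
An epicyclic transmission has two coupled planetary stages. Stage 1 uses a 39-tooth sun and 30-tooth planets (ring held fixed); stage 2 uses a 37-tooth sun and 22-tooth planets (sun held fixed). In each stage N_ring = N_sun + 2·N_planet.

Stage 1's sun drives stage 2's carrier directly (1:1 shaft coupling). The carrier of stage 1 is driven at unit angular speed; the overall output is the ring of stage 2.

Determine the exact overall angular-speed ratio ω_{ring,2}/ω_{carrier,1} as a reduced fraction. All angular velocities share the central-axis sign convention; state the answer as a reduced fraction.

5428/1053

Stage 1: N_ring = 39 + 2·30 = 99
Stage 1: 39(ω_s−ω_c) = −99(ω_r−ω_c),  ω_r=0, ω_c=1
Stage 1: ω_s = 1 − (99/39)(0−1) = 46/13
  ⇒ ω_s¹/ω_c¹ = 46/13
Stage 2: N_ring = 37 + 2·22 = 81
Stage 2: 37(ω_s−ω_c) = −81(ω_r−ω_c),  ω_s=0, ω_c=1
Stage 2: ω_r = 1 − (37/81)(0−1) = 118/81
  ⇒ ω_r²/ω_c² = 118/81
Coupling ω_c² = ω_s¹ ⇒ overall = 46/13 × 118/81 = 5428/1053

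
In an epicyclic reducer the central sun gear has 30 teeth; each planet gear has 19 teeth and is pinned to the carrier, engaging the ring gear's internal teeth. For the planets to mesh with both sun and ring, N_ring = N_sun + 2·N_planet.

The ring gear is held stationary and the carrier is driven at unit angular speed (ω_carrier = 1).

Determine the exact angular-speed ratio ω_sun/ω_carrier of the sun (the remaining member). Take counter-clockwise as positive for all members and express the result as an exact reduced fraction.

49/15

N_ring = 30 + 2·19 = 68
30(ω_s−ω_c) = −68(ω_r−ω_c),  ω_r=0, ω_c=1
ω_s = 1 − (68/30)(0−1) = 49/15
ω_s/ω_c = 49/15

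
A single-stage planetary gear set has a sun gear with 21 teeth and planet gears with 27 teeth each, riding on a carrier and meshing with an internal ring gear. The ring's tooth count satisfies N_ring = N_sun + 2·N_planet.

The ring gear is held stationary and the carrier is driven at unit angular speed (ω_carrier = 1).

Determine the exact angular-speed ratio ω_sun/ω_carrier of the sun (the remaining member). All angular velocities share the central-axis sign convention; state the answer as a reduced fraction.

N_ring = 21 + 2·27 = 75
21(ω_s−ω_c) = −75(ω_r−ω_c),  ω_r=0, ω_c=1
ω_s = 1 − (75/21)(0−1) = 32/7
ω_s/ω_c = 32/7

32/7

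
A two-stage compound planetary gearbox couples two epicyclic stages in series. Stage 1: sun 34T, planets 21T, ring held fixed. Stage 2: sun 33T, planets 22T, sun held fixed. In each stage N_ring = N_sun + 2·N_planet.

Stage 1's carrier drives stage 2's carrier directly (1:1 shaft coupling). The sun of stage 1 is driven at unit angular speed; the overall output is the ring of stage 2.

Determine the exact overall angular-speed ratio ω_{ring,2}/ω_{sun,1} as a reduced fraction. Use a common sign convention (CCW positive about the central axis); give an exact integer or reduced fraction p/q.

Stage 1: N_ring = 34 + 2·21 = 76
Stage 1: 34(ω_s−ω_c) = −76(ω_r−ω_c),  ω_r=0, ω_s=1
Stage 1: 34(1−ω_c) = −76(0−ω_c)  ⇒  110ω_c = 34  ⇒  ω_c = 17/55
  ⇒ ω_c¹/ω_s¹ = 17/55
Stage 2: N_ring = 33 + 2·22 = 77
Stage 2: 33(ω_s−ω_c) = −77(ω_r−ω_c),  ω_s=0, ω_c=1
Stage 2: ω_r = 1 − (33/77)(0−1) = 10/7
  ⇒ ω_r²/ω_c² = 10/7
Coupling ω_c² = ω_c¹ ⇒ overall = 17/55 × 10/7 = 34/77

34/77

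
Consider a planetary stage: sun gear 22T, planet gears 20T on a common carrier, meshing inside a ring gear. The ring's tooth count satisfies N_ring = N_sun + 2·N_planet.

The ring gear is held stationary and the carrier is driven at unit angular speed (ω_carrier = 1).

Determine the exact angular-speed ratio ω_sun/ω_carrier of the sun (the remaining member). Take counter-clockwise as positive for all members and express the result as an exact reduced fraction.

N_ring = 22 + 2·20 = 62
22(ω_s−ω_c) = −62(ω_r−ω_c),  ω_r=0, ω_c=1
ω_s = 1 − (62/22)(0−1) = 42/11
ω_s/ω_c = 42/11

42/11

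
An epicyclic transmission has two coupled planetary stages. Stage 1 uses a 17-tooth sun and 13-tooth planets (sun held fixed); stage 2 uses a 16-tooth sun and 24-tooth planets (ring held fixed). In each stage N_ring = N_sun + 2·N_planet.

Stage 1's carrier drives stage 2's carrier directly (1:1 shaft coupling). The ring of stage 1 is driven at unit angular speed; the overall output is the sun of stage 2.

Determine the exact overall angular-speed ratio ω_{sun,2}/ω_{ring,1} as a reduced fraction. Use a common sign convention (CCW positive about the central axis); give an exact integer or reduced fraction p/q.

43/12

Stage 1: N_ring = 17 + 2·13 = 43
Stage 1: 17(ω_s−ω_c) = −43(ω_r−ω_c),  ω_s=0, ω_r=1
Stage 1: 17(0−ω_c) = −43(1−ω_c)  ⇒  60ω_c = 43  ⇒  ω_c = 43/60
  ⇒ ω_c¹/ω_r¹ = 43/60
Stage 2: N_ring = 16 + 2·24 = 64
Stage 2: 16(ω_s−ω_c) = −64(ω_r−ω_c),  ω_r=0, ω_c=1
Stage 2: ω_s = 1 − (64/16)(0−1) = 5
  ⇒ ω_s²/ω_c² = 5
Coupling ω_c² = ω_c¹ ⇒ overall = 43/60 × 5 = 43/12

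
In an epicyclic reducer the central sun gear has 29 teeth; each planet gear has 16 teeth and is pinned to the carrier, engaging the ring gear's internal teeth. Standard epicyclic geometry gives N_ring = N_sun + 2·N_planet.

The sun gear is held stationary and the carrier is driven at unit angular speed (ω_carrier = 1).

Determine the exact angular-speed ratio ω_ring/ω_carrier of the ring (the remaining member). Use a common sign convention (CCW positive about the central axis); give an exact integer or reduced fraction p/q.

90/61

N_ring = 29 + 2·16 = 61
29(ω_s−ω_c) = −61(ω_r−ω_c),  ω_s=0, ω_c=1
ω_r = 1 − (29/61)(0−1) = 90/61
ω_r/ω_c = 90/61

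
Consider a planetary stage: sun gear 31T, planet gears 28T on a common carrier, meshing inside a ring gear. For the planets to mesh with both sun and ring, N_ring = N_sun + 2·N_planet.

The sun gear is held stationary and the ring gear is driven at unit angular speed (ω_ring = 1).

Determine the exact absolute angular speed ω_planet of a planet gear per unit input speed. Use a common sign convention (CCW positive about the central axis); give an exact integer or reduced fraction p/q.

N_ring = 31 + 2·28 = 87
31(ω_s−ω_c) = −87(ω_r−ω_c),  ω_s=0, ω_r=1
31(0−ω_c) = −87(1−ω_c)  ⇒  118ω_c = 87  ⇒  ω_c = 87/118
sun–planet: 31·(0−87/118) = −28·(ω_p−ω_c)  ⇒  ω_p−ω_c = −(31/28)·(-87/118) = 2697/3304
ω_p = 87/118 + 2697/3304 = 87/56

87/56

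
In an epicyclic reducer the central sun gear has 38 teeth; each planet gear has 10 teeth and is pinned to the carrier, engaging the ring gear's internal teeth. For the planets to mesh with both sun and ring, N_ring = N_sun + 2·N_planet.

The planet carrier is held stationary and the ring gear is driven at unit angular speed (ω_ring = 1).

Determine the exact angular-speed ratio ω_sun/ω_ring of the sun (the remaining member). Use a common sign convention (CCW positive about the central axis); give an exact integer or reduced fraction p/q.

-29/19

N_ring = 38 + 2·10 = 58
38(ω_s−ω_c) = −58(ω_r−ω_c),  ω_c=0, ω_r=1
ω_s = 0 − (58/38)(1−0) = -29/19
ω_s/ω_r = -29/19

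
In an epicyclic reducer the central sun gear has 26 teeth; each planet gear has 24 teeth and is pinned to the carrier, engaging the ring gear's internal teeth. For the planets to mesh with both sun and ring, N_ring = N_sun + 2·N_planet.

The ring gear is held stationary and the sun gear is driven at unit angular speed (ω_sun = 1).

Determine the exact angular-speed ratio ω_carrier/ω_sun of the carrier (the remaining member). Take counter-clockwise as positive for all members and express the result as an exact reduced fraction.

N_ring = 26 + 2·24 = 74
26(ω_s−ω_c) = −74(ω_r−ω_c),  ω_r=0, ω_s=1
26(1−ω_c) = −74(0−ω_c)  ⇒  100ω_c = 26  ⇒  ω_c = 13/50
ω_c/ω_s = 13/50

13/50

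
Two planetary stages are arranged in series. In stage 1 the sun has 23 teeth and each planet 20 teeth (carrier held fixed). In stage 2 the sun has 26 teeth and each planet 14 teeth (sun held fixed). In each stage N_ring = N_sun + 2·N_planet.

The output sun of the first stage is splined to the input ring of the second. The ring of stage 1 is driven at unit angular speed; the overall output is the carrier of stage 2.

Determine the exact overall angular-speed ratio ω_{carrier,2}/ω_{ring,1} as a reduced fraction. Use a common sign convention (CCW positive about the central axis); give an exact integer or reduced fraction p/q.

Stage 1: N_ring = 23 + 2·20 = 63
Stage 1: 23(ω_s−ω_c) = −63(ω_r−ω_c),  ω_c=0, ω_r=1
Stage 1: ω_s = 0 − (63/23)(1−0) = -63/23
  ⇒ ω_s¹/ω_r¹ = -63/23
Stage 2: N_ring = 26 + 2·14 = 54
Stage 2: 26(ω_s−ω_c) = −54(ω_r−ω_c),  ω_s=0, ω_r=1
Stage 2: 26(0−ω_c) = −54(1−ω_c)  ⇒  80ω_c = 54  ⇒  ω_c = 27/40
  ⇒ ω_c²/ω_r² = 27/40
Coupling ω_r² = ω_s¹ ⇒ overall = -63/23 × 27/40 = -1701/920

-1701/920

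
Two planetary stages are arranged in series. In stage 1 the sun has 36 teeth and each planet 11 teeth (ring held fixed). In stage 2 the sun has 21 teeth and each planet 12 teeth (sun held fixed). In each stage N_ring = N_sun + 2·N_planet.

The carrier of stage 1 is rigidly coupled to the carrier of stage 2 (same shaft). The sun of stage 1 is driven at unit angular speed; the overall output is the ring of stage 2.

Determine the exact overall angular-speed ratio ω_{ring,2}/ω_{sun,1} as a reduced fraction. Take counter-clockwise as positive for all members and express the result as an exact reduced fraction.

Stage 1: N_ring = 36 + 2·11 = 58
Stage 1: 36(ω_s−ω_c) = −58(ω_r−ω_c),  ω_r=0, ω_s=1
Stage 1: 36(1−ω_c) = −58(0−ω_c)  ⇒  94ω_c = 36  ⇒  ω_c = 18/47
  ⇒ ω_c¹/ω_s¹ = 18/47
Stage 2: N_ring = 21 + 2·12 = 45
Stage 2: 21(ω_s−ω_c) = −45(ω_r−ω_c),  ω_s=0, ω_c=1
Stage 2: ω_r = 1 − (21/45)(0−1) = 22/15
  ⇒ ω_r²/ω_c² = 22/15
Coupling ω_c² = ω_c¹ ⇒ overall = 18/47 × 22/15 = 132/235

132/235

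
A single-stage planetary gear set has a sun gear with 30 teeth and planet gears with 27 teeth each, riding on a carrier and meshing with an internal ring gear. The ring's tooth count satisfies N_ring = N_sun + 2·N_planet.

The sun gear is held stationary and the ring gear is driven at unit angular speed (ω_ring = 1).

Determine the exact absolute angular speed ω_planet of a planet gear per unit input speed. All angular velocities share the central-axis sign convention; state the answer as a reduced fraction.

14/9

N_ring = 30 + 2·27 = 84
30(ω_s−ω_c) = −84(ω_r−ω_c),  ω_s=0, ω_r=1
30(0−ω_c) = −84(1−ω_c)  ⇒  114ω_c = 84  ⇒  ω_c = 14/19
sun–planet: 30·(0−14/19) = −27·(ω_p−ω_c)  ⇒  ω_p−ω_c = −(30/27)·(-14/19) = 140/171
ω_p = 14/19 + 140/171 = 14/9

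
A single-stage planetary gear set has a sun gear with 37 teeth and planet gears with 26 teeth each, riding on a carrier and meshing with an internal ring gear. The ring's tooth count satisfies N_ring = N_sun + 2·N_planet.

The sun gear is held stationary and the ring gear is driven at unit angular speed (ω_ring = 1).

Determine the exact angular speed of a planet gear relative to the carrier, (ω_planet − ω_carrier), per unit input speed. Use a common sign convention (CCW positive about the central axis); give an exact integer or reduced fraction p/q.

3293/3276

N_ring = 37 + 2·26 = 89
37(ω_s−ω_c) = −89(ω_r−ω_c),  ω_s=0, ω_r=1
37(0−ω_c) = −89(1−ω_c)  ⇒  126ω_c = 89  ⇒  ω_c = 89/126
sun–planet: 37·(0−89/126) = −26·(ω_p−ω_c)  ⇒  ω_p−ω_c = −(37/26)·(-89/126) = 3293/3276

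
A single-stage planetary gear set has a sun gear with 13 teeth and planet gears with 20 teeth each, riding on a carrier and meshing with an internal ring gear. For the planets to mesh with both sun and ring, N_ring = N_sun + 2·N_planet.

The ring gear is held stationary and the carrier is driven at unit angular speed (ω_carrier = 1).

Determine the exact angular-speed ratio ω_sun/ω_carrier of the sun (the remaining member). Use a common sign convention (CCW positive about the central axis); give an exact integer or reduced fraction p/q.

66/13

N_ring = 13 + 2·20 = 53
13(ω_s−ω_c) = −53(ω_r−ω_c),  ω_r=0, ω_c=1
ω_s = 1 − (53/13)(0−1) = 66/13
ω_s/ω_c = 66/13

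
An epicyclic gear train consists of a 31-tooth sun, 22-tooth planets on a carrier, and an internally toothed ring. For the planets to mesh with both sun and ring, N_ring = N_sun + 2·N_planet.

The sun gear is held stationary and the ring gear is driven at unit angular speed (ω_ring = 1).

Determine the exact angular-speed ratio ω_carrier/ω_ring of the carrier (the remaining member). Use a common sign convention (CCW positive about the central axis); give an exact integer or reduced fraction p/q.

75/106

N_ring = 31 + 2·22 = 75
31(ω_s−ω_c) = −75(ω_r−ω_c),  ω_s=0, ω_r=1
31(0−ω_c) = −75(1−ω_c)  ⇒  106ω_c = 75  ⇒  ω_c = 75/106
ω_c/ω_r = 75/106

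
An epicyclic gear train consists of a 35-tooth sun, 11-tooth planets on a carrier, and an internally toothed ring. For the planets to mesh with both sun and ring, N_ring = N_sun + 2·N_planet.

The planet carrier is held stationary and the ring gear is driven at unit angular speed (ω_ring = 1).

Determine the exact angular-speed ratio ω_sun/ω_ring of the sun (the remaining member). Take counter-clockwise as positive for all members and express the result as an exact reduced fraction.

-57/35

N_ring = 35 + 2·11 = 57
35(ω_s−ω_c) = −57(ω_r−ω_c),  ω_c=0, ω_r=1
ω_s = 0 − (57/35)(1−0) = -57/35
ω_s/ω_r = -57/35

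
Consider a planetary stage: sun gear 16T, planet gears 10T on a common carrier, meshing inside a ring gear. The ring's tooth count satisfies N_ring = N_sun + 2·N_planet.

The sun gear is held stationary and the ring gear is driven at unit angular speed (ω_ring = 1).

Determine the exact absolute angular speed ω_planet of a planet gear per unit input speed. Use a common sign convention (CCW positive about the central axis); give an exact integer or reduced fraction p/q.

N_ring = 16 + 2·10 = 36
16(ω_s−ω_c) = −36(ω_r−ω_c),  ω_s=0, ω_r=1
16(0−ω_c) = −36(1−ω_c)  ⇒  52ω_c = 36  ⇒  ω_c = 9/13
sun–planet: 16·(0−9/13) = −10·(ω_p−ω_c)  ⇒  ω_p−ω_c = −(16/10)·(-9/13) = 72/65
ω_p = 9/13 + 72/65 = 9/5

9/5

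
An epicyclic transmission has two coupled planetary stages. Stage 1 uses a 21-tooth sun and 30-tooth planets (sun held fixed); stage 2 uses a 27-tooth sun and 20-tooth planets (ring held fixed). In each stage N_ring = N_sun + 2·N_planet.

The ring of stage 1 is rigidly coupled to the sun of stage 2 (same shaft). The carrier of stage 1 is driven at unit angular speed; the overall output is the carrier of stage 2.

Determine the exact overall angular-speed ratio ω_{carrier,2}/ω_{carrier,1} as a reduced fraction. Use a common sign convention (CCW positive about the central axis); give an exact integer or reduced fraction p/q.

Stage 1: N_ring = 21 + 2·30 = 81
Stage 1: 21(ω_s−ω_c) = −81(ω_r−ω_c),  ω_s=0, ω_c=1
Stage 1: ω_r = 1 − (21/81)(0−1) = 34/27
  ⇒ ω_r¹/ω_c¹ = 34/27
Stage 2: N_ring = 27 + 2·20 = 67
Stage 2: 27(ω_s−ω_c) = −67(ω_r−ω_c),  ω_r=0, ω_s=1
Stage 2: 27(1−ω_c) = −67(0−ω_c)  ⇒  94ω_c = 27  ⇒  ω_c = 27/94
  ⇒ ω_c²/ω_s² = 27/94
Coupling ω_s² = ω_r¹ ⇒ overall = 34/27 × 27/94 = 17/47

17/47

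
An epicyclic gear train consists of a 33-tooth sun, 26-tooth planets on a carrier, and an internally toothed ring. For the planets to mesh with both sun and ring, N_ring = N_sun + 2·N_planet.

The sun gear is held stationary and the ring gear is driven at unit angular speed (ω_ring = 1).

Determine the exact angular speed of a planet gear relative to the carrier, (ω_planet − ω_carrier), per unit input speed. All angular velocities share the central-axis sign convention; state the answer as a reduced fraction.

2805/3068

N_ring = 33 + 2·26 = 85
33(ω_s−ω_c) = −85(ω_r−ω_c),  ω_s=0, ω_r=1
33(0−ω_c) = −85(1−ω_c)  ⇒  118ω_c = 85  ⇒  ω_c = 85/118
sun–planet: 33·(0−85/118) = −26·(ω_p−ω_c)  ⇒  ω_p−ω_c = −(33/26)·(-85/118) = 2805/3068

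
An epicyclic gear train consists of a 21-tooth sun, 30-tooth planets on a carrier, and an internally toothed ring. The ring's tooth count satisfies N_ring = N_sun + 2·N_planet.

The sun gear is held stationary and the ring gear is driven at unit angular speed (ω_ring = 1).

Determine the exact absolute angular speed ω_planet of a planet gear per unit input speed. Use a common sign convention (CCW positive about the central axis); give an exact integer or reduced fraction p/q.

N_ring = 21 + 2·30 = 81
21(ω_s−ω_c) = −81(ω_r−ω_c),  ω_s=0, ω_r=1
21(0−ω_c) = −81(1−ω_c)  ⇒  102ω_c = 81  ⇒  ω_c = 27/34
sun–planet: 21·(0−27/34) = −30·(ω_p−ω_c)  ⇒  ω_p−ω_c = −(21/30)·(-27/34) = 189/340
ω_p = 27/34 + 189/340 = 27/20

27/20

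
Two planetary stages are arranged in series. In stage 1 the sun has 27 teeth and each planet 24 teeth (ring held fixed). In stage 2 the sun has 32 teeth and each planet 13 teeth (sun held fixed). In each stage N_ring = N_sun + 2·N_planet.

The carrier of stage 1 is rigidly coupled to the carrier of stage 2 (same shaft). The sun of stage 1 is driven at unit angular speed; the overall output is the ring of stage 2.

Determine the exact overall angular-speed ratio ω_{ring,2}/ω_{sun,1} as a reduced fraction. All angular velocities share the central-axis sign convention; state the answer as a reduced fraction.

Stage 1: N_ring = 27 + 2·24 = 75
Stage 1: 27(ω_s−ω_c) = −75(ω_r−ω_c),  ω_r=0, ω_s=1
Stage 1: 27(1−ω_c) = −75(0−ω_c)  ⇒  102ω_c = 27  ⇒  ω_c = 9/34
  ⇒ ω_c¹/ω_s¹ = 9/34
Stage 2: N_ring = 32 + 2·13 = 58
Stage 2: 32(ω_s−ω_c) = −58(ω_r−ω_c),  ω_s=0, ω_c=1
Stage 2: ω_r = 1 − (32/58)(0−1) = 45/29
  ⇒ ω_r²/ω_c² = 45/29
Coupling ω_c² = ω_c¹ ⇒ overall = 9/34 × 45/29 = 405/986

405/986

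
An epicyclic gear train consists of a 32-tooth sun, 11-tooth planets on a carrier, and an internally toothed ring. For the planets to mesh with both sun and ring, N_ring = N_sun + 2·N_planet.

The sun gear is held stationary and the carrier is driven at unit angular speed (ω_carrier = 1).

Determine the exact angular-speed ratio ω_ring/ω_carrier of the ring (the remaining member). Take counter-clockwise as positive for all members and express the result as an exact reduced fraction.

N_ring = 32 + 2·11 = 54
32(ω_s−ω_c) = −54(ω_r−ω_c),  ω_s=0, ω_c=1
ω_r = 1 − (32/54)(0−1) = 43/27
ω_r/ω_c = 43/27

43/27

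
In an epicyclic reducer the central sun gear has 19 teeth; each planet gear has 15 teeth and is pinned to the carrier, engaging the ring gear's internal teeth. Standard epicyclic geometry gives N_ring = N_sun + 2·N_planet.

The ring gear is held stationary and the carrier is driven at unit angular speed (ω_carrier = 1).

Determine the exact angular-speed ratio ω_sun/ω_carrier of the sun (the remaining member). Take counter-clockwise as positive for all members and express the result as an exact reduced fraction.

68/19

N_ring = 19 + 2·15 = 49
19(ω_s−ω_c) = −49(ω_r−ω_c),  ω_r=0, ω_c=1
ω_s = 1 − (49/19)(0−1) = 68/19
ω_s/ω_c = 68/19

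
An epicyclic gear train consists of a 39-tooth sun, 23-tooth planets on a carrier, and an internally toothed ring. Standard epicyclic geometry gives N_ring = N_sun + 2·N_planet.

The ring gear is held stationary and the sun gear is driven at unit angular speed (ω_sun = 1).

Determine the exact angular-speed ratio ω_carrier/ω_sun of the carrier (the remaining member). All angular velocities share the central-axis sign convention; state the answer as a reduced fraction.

N_ring = 39 + 2·23 = 85
39(ω_s−ω_c) = −85(ω_r−ω_c),  ω_r=0, ω_s=1
39(1−ω_c) = −85(0−ω_c)  ⇒  124ω_c = 39  ⇒  ω_c = 39/124
ω_c/ω_s = 39/124

39/124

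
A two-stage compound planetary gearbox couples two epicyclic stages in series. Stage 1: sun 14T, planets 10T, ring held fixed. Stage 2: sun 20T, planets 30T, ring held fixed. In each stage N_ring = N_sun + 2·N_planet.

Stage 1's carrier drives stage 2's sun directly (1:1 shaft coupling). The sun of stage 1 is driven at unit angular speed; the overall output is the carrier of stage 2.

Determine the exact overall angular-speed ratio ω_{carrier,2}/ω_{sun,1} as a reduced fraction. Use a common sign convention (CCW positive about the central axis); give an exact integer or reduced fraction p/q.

Stage 1: N_ring = 14 + 2·10 = 34
Stage 1: 14(ω_s−ω_c) = −34(ω_r−ω_c),  ω_r=0, ω_s=1
Stage 1: 14(1−ω_c) = −34(0−ω_c)  ⇒  48ω_c = 14  ⇒  ω_c = 7/24
  ⇒ ω_c¹/ω_s¹ = 7/24
Stage 2: N_ring = 20 + 2·30 = 80
Stage 2: 20(ω_s−ω_c) = −80(ω_r−ω_c),  ω_r=0, ω_s=1
Stage 2: 20(1−ω_c) = −80(0−ω_c)  ⇒  100ω_c = 20  ⇒  ω_c = 1/5
  ⇒ ω_c²/ω_s² = 1/5
Coupling ω_s² = ω_c¹ ⇒ overall = 7/24 × 1/5 = 7/120

7/120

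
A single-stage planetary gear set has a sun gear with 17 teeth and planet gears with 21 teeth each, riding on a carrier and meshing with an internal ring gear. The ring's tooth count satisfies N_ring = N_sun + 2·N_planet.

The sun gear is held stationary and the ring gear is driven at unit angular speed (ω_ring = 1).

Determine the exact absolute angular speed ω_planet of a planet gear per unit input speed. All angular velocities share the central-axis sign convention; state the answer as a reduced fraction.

59/42

N_ring = 17 + 2·21 = 59
17(ω_s−ω_c) = −59(ω_r−ω_c),  ω_s=0, ω_r=1
17(0−ω_c) = −59(1−ω_c)  ⇒  76ω_c = 59  ⇒  ω_c = 59/76
sun–planet: 17·(0−59/76) = −21·(ω_p−ω_c)  ⇒  ω_p−ω_c = −(17/21)·(-59/76) = 1003/1596
ω_p = 59/76 + 1003/1596 = 59/42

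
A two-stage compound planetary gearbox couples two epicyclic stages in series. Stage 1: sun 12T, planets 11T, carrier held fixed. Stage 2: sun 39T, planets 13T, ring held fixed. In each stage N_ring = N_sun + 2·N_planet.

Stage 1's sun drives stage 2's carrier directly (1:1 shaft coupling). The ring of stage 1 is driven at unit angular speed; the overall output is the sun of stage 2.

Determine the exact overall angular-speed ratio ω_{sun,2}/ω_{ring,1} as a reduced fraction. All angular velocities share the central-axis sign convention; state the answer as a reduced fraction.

Stage 1: N_ring = 12 + 2·11 = 34
Stage 1: 12(ω_s−ω_c) = −34(ω_r−ω_c),  ω_c=0, ω_r=1
Stage 1: ω_s = 0 − (34/12)(1−0) = -17/6
  ⇒ ω_s¹/ω_r¹ = -17/6
Stage 2: N_ring = 39 + 2·13 = 65
Stage 2: 39(ω_s−ω_c) = −65(ω_r−ω_c),  ω_r=0, ω_c=1
Stage 2: ω_s = 1 − (65/39)(0−1) = 8/3
  ⇒ ω_s²/ω_c² = 8/3
Coupling ω_c² = ω_s¹ ⇒ overall = -17/6 × 8/3 = -68/9

-68/9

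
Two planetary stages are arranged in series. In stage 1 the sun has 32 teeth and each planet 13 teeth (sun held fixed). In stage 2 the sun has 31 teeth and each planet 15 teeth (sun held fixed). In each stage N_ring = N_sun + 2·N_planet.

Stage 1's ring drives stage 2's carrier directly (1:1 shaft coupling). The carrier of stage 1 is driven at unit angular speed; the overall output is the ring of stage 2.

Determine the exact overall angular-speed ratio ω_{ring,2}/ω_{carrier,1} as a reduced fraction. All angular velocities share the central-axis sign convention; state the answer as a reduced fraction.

Stage 1: N_ring = 32 + 2·13 = 58
Stage 1: 32(ω_s−ω_c) = −58(ω_r−ω_c),  ω_s=0, ω_c=1
Stage 1: ω_r = 1 − (32/58)(0−1) = 45/29
  ⇒ ω_r¹/ω_c¹ = 45/29
Stage 2: N_ring = 31 + 2·15 = 61
Stage 2: 31(ω_s−ω_c) = −61(ω_r−ω_c),  ω_s=0, ω_c=1
Stage 2: ω_r = 1 − (31/61)(0−1) = 92/61
  ⇒ ω_r²/ω_c² = 92/61
Coupling ω_c² = ω_r¹ ⇒ overall = 45/29 × 92/61 = 4140/1769

4140/1769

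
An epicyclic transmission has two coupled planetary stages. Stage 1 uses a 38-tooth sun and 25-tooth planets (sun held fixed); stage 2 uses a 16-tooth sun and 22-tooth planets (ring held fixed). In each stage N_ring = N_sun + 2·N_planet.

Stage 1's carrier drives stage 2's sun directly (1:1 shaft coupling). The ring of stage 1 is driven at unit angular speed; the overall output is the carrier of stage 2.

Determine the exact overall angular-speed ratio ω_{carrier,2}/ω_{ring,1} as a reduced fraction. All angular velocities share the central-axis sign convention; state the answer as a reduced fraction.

176/1197

Stage 1: N_ring = 38 + 2·25 = 88
Stage 1: 38(ω_s−ω_c) = −88(ω_r−ω_c),  ω_s=0, ω_r=1
Stage 1: 38(0−ω_c) = −88(1−ω_c)  ⇒  126ω_c = 88  ⇒  ω_c = 44/63
  ⇒ ω_c¹/ω_r¹ = 44/63
Stage 2: N_ring = 16 + 2·22 = 60
Stage 2: 16(ω_s−ω_c) = −60(ω_r−ω_c),  ω_r=0, ω_s=1
Stage 2: 16(1−ω_c) = −60(0−ω_c)  ⇒  76ω_c = 16  ⇒  ω_c = 4/19
  ⇒ ω_c²/ω_s² = 4/19
Coupling ω_s² = ω_c¹ ⇒ overall = 44/63 × 4/19 = 176/1197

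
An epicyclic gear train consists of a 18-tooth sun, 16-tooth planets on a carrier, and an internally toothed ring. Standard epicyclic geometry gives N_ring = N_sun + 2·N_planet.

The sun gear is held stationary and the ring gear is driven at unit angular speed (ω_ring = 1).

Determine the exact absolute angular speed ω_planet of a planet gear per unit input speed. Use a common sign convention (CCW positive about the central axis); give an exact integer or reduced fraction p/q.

N_ring = 18 + 2·16 = 50
18(ω_s−ω_c) = −50(ω_r−ω_c),  ω_s=0, ω_r=1
18(0−ω_c) = −50(1−ω_c)  ⇒  68ω_c = 50  ⇒  ω_c = 25/34
sun–planet: 18·(0−25/34) = −16·(ω_p−ω_c)  ⇒  ω_p−ω_c = −(18/16)·(-25/34) = 225/272
ω_p = 25/34 + 225/272 = 25/16

25/16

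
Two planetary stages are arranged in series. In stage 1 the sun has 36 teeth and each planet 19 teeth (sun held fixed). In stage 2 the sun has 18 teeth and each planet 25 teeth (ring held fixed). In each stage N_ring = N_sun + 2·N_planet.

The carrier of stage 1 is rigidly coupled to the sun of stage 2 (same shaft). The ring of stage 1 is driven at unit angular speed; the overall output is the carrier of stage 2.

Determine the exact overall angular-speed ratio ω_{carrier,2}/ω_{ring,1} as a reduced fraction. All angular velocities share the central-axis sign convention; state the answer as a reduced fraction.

Stage 1: N_ring = 36 + 2·19 = 74
Stage 1: 36(ω_s−ω_c) = −74(ω_r−ω_c),  ω_s=0, ω_r=1
Stage 1: 36(0−ω_c) = −74(1−ω_c)  ⇒  110ω_c = 74  ⇒  ω_c = 37/55
  ⇒ ω_c¹/ω_r¹ = 37/55
Stage 2: N_ring = 18 + 2·25 = 68
Stage 2: 18(ω_s−ω_c) = −68(ω_r−ω_c),  ω_r=0, ω_s=1
Stage 2: 18(1−ω_c) = −68(0−ω_c)  ⇒  86ω_c = 18  ⇒  ω_c = 9/43
  ⇒ ω_c²/ω_s² = 9/43
Coupling ω_s² = ω_c¹ ⇒ overall = 37/55 × 9/43 = 333/2365

333/2365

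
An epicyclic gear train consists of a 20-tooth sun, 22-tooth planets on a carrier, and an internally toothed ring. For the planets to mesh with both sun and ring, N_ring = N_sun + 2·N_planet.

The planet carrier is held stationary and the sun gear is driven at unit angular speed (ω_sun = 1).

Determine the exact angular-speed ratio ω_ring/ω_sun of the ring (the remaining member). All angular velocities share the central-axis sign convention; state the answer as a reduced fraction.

N_ring = 20 + 2·22 = 64
20(ω_s−ω_c) = −64(ω_r−ω_c),  ω_c=0, ω_s=1
ω_r = 0 − (20/64)(1−0) = -5/16
ω_r/ω_s = -5/16

-5/16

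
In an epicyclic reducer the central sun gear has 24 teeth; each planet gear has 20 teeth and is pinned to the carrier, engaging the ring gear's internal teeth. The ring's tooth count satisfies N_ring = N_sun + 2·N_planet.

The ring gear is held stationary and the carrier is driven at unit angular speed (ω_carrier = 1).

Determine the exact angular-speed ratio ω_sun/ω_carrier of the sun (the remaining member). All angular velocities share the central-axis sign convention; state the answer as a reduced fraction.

N_ring = 24 + 2·20 = 64
24(ω_s−ω_c) = −64(ω_r−ω_c),  ω_r=0, ω_c=1
ω_s = 1 − (64/24)(0−1) = 11/3
ω_s/ω_c = 11/3

11/3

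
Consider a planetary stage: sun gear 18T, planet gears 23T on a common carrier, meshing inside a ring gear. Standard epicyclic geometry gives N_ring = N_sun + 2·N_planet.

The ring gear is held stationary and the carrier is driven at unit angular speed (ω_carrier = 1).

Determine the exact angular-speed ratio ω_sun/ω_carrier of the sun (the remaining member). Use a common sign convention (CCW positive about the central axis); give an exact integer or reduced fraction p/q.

41/9

N_ring = 18 + 2·23 = 64
18(ω_s−ω_c) = −64(ω_r−ω_c),  ω_r=0, ω_c=1
ω_s = 1 − (64/18)(0−1) = 41/9
ω_s/ω_c = 41/9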